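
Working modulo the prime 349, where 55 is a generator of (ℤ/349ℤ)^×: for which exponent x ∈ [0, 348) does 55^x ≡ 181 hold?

6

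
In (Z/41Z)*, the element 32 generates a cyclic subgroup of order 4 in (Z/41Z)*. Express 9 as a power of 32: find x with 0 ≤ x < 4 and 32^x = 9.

3

Successive powers of 32 modulo 41:
  32^0=1  32^1=32  32^2=40  32^3=9
So 32^3 ≡ 9 (mod 41), giving x = 3.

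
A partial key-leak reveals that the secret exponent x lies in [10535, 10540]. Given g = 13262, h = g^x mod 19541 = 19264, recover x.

10539

Compute 13262^10535 mod 19541 = 3042, then multiply by 13262 repeatedly:
  13262^10535=3042  13262^10536=10380  13262^10537=12756  13262^10538=3635  13262^10539=19264
Found 19264 at exponent 10539.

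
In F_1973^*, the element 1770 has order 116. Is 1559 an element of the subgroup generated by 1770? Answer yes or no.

no

1559 ∈ ⟨1770⟩ iff 1559^116 ≡ 1 (mod 1973), since |⟨1770⟩| = 116.
1559^116 mod 1973 = 1308.
Since 1308 ≠ 1, 1559 does not lie in the subgroup.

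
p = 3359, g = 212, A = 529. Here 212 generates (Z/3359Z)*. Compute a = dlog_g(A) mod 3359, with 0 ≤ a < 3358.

2676

Baby-step giant-step with m = ceil(sqrt(3358)) = 58.
Baby table (212^j mod 3359 for j=0..57):
  0:1  1:212  2:1277  3:2004  4:1614  5:2909  6:2011  7:3098
  8:1771  9:2603  10:960  11:1980  12:3244  13:2492  14:941  15:1311
  16:2494  17:1365  18:506  19:3143  20:1234  21:2965  22:447  23:712
  24:3148  25:2294  26:2632  27:390  28:2064  29:898  30:2272  31:1327
  32:2527  33:1643  34:2339  35:2095  36:752  37:1551  38:2989  39:2176
  40:1129  41:859  42:722  43:1909  44:1628  45:2518  46:3094  47:923
  48:854  49:3021  50:2242  51:1685  52:1166  53:1985  54:945  55:2159
  56:884  57:2663
Giant step factor: 212^(-58) ≡ 1886 (mod 3359).
Scan 529·1886^i mod 3359 for i = 0, 1, …:
  i=0: 529   i=1: 71   i=2: 2905   i=3: 301
  i=4: 15   i=5: 1418   i=6: 584   i=7: 3031
  i=8: 2807   i=9: 218     …   i=45: 2172
  i=46: 1771
Match at i=46, j=8: a = 46·58 + 8 = 2676.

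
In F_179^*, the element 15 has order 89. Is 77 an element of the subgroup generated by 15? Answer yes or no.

yes

77 ∈ ⟨15⟩ iff 77^89 ≡ 1 (mod 179), since |⟨15⟩| = 89.
77^89 mod 179 = 1.
Since 1 = 1, 77 lies in the subgroup.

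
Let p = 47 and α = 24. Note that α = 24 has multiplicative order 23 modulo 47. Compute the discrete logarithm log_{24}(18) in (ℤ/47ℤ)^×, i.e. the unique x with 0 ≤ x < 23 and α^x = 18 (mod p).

7

Successive powers of 24 modulo 47:
  24^0=1  24^1=24  24^2=12  24^3=6  24^4=3  24^5=25
  24^6=36  24^7=18
So 24^7 ≡ 18 (mod 47), giving x = 7.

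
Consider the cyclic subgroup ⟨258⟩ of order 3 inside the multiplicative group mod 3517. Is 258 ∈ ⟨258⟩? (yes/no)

⟨258⟩ has order 3; its elements mod 3517 are {1, 258, 3258}.
258 is in this set.

yes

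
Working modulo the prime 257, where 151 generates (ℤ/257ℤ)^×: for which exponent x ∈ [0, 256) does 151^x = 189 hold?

152

Baby-step giant-step with m = ceil(sqrt(256)) = 16.
Baby table (151^j mod 257 for j=0..15):
  0:1  1:151  2:185  3:179  4:44  5:219  6:173  7:166
  8:137  9:127  10:159  11:108  12:117  13:191  14:57  15:126
Giant step factor: 151^(-16) ≡ 225 (mod 257).
Scan 189·225^i mod 257 for i = 0, 1, …:
  i=0: 189   i=1: 120   i=2: 15   i=3: 34
  i=4: 197   i=5: 121   i=6: 240   i=7: 30
  i=8: 68   i=9: 137
Match at i=9, j=8: x = 9·16 + 8 = 152.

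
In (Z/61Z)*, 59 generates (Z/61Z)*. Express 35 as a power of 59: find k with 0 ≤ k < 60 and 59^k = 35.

Baby-step giant-step with m = ceil(sqrt(60)) = 8.
Baby table (59^j mod 61 for j=0..7):
  0:1  1:59  2:4  3:53  4:16  5:29  6:3  7:55
Giant step factor: 59^(-8) ≡ 56 (mod 61).
Scan 35·56^i mod 61 for i = 0, 1, …:
  i=0: 35   i=1: 8   i=2: 21   i=3: 17
  i=4: 37   i=5: 59
Match at i=5, j=1: k = 5·8 + 1 = 41.

41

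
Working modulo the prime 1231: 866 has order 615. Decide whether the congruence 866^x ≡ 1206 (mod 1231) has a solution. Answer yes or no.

1206 ∈ ⟨866⟩ iff 1206^615 ≡ 1 (mod 1231), since |⟨866⟩| = 615.
1206^615 mod 1231 = 1230.
Since 1230 ≠ 1, 1206 does not lie in the subgroup.

no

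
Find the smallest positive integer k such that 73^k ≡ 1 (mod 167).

166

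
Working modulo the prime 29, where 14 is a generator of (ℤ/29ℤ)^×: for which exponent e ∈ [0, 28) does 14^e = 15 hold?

Successive powers of 14 modulo 29:
  14^0=1  14^1=14  14^2=22  14^3=18  14^4=20  14^5=19
  14^6=5  14^7=12  14^8=23  14^9=3  14^10=13  14^11=8
  14^12=25  14^13=2  14^14=28  14^15=15
So 14^15 ≡ 15 (mod 29), giving e = 15.

15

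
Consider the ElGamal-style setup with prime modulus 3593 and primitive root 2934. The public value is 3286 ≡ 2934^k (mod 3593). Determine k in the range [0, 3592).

Baby-step giant-step with m = ceil(sqrt(3592)) = 60.
Baby table (2934^j mod 3593 for j=0..59):
  0:1  1:2934  2:3121  3:2050  4:18  5:2510  6:2283  7:970
  8:324  9:2064  10:1571  11:3088  12:2239  13:1222  14:3127  15:1689
  16:779  17:438  18:2391  19:1658  20:3243  21:698  22:3515  23:1100
  24:886  25:1785  26:2189  27:1835  28:1576  29:3386  30:3472  31:693
  32:3217  33:3460  34:1415  35:1695  36:418  37:1199  38:319  39:1766
  40:338  41:24  42:2149  43:3044  44:2491  45:432  46:2752  47:897
  48:1722  49:590  50:2827  51:1774  52:2252  53:3434  54:584  55:3188
  56:1013  57:731  58:3326  59:3489
Giant step factor: 2934^(-60) ≡ 187 (mod 3593).
Scan 3286·187^i mod 3593 for i = 0, 1, …:
  i=0: 3286   i=1: 79   i=2: 401   i=3: 3127
Match at i=3, j=14: k = 3·60 + 14 = 194.

194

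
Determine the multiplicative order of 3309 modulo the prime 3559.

3558

The order of 3309 must divide p − 1 = 3558 = 2 · 3 · 593.
Divisors: 1, 2, 3, 6, 593, 1186, 1779, 3558.
Check each in increasing order: 3309^1 ≡ 3309;  3309^2 ≡ 1997;  3309^3 ≡ 2569;  3309^6 ≡ 1375;  3309^593 ≡ 1436;  3309^1186 ≡ 1435;  3309^1779 ≡ 3558;  3309^3558 ≡ 1.
Smallest exponent giving 1 is 3558.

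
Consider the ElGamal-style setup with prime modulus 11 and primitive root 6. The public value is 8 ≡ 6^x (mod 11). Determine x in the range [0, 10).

Successive powers of 6 modulo 11:
  6^0=1  6^1=6  6^2=3  6^3=7  6^4=9  6^5=10
  6^6=5  6^7=8
So 6^7 ≡ 8 (mod 11), giving x = 7.

7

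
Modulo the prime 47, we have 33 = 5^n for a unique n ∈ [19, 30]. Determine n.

Compute 5^19 mod 47 = 10, then multiply by 5 repeatedly:
  5^19=10  5^20=3  5^21=15  5^22=28  5^23=46
  5^24=42  5^25=22  5^26=16  5^27=33
Found 33 at exponent 27.

27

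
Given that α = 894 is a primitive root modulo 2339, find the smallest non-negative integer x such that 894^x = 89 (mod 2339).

1156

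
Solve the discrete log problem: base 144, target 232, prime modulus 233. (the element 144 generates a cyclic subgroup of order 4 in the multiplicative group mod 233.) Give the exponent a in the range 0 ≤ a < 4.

Successive powers of 144 modulo 233:
  144^0=1  144^1=144  144^2=232
So 144^2 ≡ 232 (mod 233), giving a = 2.

2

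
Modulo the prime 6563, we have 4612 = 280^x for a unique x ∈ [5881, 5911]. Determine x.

Compute 280^5881 mod 6563 = 5042, then multiply by 280 repeatedly:
  280^5881=5042  280^5882=715  280^5883=3310  280^5884=1417  280^5885=2980
  280^5886=899  280^5887=2326  280^5888=1543  280^5889=5445  280^5890=1984
  280^5891=4228  280^5892=2500  280^5893=4322  280^5894=2568  280^5895=3673
  280^5896=4612
Found 4612 at exponent 5896.

5896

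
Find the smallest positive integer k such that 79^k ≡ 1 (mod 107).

The order of 79 must divide p − 1 = 106 = 2 · 53.
Divisors: 1, 2, 53, 106.
Check each in increasing order: 79^1 ≡ 79;  79^2 ≡ 35;  79^53 ≡ 1.
Smallest exponent giving 1 is 53.

53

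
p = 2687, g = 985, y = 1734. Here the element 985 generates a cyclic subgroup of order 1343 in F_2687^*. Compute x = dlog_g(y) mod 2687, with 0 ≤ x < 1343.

708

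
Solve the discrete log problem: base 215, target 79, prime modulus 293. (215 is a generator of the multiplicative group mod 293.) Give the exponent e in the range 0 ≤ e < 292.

Baby-step giant-step with m = ceil(sqrt(292)) = 18.
Baby table (215^j mod 293 for j=0..17):
  0:1  1:215  2:224  3:108  4:73  5:166  6:237  7:266
  8:55  9:105  10:14  11:80  12:206  13:47  14:143  15:273
  16:95  17:208
Giant step factor: 215^(-18) ≡ 43 (mod 293).
Scan 79·43^i mod 293 for i = 0, 1, …:
  i=0: 79   i=1: 174   i=2: 157   i=3: 12
  i=4: 223   i=5: 213   i=6: 76   i=7: 45
  i=8: 177   i=9: 286   i=10: 285   i=11: 242
  i=12: 151   i=13: 47
Match at i=13, j=13: e = 13·18 + 13 = 247.

247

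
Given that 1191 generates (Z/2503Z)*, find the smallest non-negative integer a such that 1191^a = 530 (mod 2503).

744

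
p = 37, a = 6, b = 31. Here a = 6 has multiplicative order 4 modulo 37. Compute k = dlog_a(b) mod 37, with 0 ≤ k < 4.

3

Successive powers of 6 modulo 37:
  6^0=1  6^1=6  6^2=36  6^3=31
So 6^3 ≡ 31 (mod 37), giving k = 3.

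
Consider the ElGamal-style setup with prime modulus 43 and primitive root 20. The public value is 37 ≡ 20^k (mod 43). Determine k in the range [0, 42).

Successive powers of 20 modulo 43:
  20^0=1  20^1=20  20^2=13  20^3=2  20^4=40  20^5=26
  20^6=4  20^7=37
So 20^7 ≡ 37 (mod 43), giving k = 7.

7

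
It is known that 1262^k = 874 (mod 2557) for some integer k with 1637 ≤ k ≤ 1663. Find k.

1639

Compute 1262^1637 mod 2557 = 1621, then multiply by 1262 repeatedly:
  1262^1637=1621  1262^1638=102  1262^1639=874
Found 874 at exponent 1639.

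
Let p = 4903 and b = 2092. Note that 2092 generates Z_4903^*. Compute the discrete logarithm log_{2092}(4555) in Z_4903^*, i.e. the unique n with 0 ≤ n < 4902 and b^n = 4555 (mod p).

Baby-step giant-step with m = ceil(sqrt(4902)) = 71.
Baby table (2092^j mod 4903 for j=0..70):
  0:1  1:2092  2:2988  3:4474  4:4684  5:2734  6:2630  7:794
  8:3834  9:4323  10:2584  11:2622  12:3670  13:4445  14:2852  15:4336
  16:362  17:2242  18:2996  19:1598  20:4073  21:4205  22:878  23:3054
  24:359  25:869  26:3838  27:2885  28:4730  29:906  30:2794  31:672
  32:3566  33:2609  34:989  35:4825  36:3526  37:2280  38:4044  39:2373
  40:2480  41:786  42:1807  43:31  44:1113  45:4374  46:1410  47:3017
  48:1403  49:3082  50:99  51:1182  52:1632  53:1656  54:2834  55:1001
  56:511  57:158  58:2035  59:1416  60:860  61:4622  62:508  63:3688
  64:2877  65:2703  66:1517  67:1323  68:2424  69:1306  70:1181
Giant step factor: 2092^(-71) ≡ 1780 (mod 4903).
Scan 4555·1780^i mod 4903 for i = 0, 1, …:
  i=0: 4555   i=1: 3241   i=2: 3052   i=3: 36
  i=4: 341   i=5: 3911   i=6: 4223   i=7: 641
  i=8: 3484   i=9: 4128     …   i=45: 4295
  i=46: 1323
Match at i=46, j=67: n = 46·71 + 67 = 3333.

3333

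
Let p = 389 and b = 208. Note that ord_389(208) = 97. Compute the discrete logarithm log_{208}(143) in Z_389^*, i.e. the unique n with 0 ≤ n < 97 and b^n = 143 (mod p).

38

Baby-step giant-step with m = ceil(sqrt(97)) = 10.
Baby table (208^j mod 389 for j=0..9):
  0:1  1:208  2:85  3:175  4:223  5:93  6:283  7:125
  8:326  9:122
Giant step factor: 208^(-10) ≡ 171 (mod 389).
Scan 143·171^i mod 389 for i = 0, 1, …:
  i=0: 143   i=1: 335   i=2: 102   i=3: 326
Match at i=3, j=8: n = 3·10 + 8 = 38.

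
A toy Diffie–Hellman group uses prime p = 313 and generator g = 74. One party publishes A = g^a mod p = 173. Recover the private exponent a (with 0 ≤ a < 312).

274

Baby-step giant-step with m = ceil(sqrt(312)) = 18.
Baby table (74^j mod 313 for j=0..17):
  0:1  1:74  2:155  3:202  4:237  5:10  6:114  7:298
  8:142  9:179  10:100  11:201  12:163  13:168  14:225  15:61
  16:132  17:65
Giant step factor: 74^(-18) ≡ 49 (mod 313).
Scan 173·49^i mod 313 for i = 0, 1, …:
  i=0: 173   i=1: 26   i=2: 22   i=3: 139
  i=4: 238   i=5: 81   i=6: 213   i=7: 108
  i=8: 284   i=9: 144     …   i=14: 24
  i=15: 237
Match at i=15, j=4: a = 15·18 + 4 = 274.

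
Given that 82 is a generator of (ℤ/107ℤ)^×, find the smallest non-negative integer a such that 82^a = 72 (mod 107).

Baby-step giant-step with m = ceil(sqrt(106)) = 11.
Baby table (82^j mod 107 for j=0..10):
  0:1  1:82  2:90  3:104  4:75  5:51  6:9  7:96
  8:61  9:80  10:33
Giant step factor: 82^(-11) ≡ 38 (mod 107).
Scan 72·38^i mod 107 for i = 0, 1, …:
  i=0: 72   i=1: 61
Match at i=1, j=8: a = 1·11 + 8 = 19.

19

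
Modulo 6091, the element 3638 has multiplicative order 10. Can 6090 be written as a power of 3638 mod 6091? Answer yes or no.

yes

6090 ∈ ⟨3638⟩ iff 6090^10 ≡ 1 (mod 6091), since |⟨3638⟩| = 10.
6090^10 mod 6091 = 1.
Since 1 = 1, 6090 lies in the subgroup.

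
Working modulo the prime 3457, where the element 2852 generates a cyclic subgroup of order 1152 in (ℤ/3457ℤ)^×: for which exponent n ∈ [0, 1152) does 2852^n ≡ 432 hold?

Baby-step giant-step with m = ceil(sqrt(1152)) = 34.
Baby table (2852^j mod 3457 for j=0..33):
  0:1  1:2852  2:3040  3:3381  4:1039  5:579  6:2319  7:547
  8:937  9:63  10:3369  11:1385  12:2126  13:3231  14:1907  15:903
  16:3348  17:262  18:512  19:1370  20:830  21:2572  22:3047  23:2603
  24:1577  25:47  26:2678  27:1143  28:3342  29:435  30:3014  31:1826
  32:1510  33:2555
Giant step factor: 2852^(-34) ≡ 230 (mod 3457).
Scan 432·230^i mod 3457 for i = 0, 1, …:
  i=0: 432   i=1: 2564   i=2: 2030   i=3: 205
  i=4: 2209   i=5: 3348
Match at i=5, j=16: n = 5·34 + 16 = 186.

186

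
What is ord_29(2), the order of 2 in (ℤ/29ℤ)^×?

The order of 2 must divide p − 1 = 28 = 2^2 · 7.
Divisors: 1, 2, 4, 7, 14, 28.
Check each in increasing order: 2^1 ≡ 2;  2^2 ≡ 4;  2^4 ≡ 16;  2^7 ≡ 12;  2^14 ≡ 28;  2^28 ≡ 1.
Smallest exponent giving 1 is 28.

28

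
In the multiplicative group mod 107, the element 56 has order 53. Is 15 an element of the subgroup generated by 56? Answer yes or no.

no

15 ∈ ⟨56⟩ iff 15^53 ≡ 1 (mod 107), since |⟨56⟩| = 53.
15^53 mod 107 = 106.
Since 106 ≠ 1, 15 does not lie in the subgroup.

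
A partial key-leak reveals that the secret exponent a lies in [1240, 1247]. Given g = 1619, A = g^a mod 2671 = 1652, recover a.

1242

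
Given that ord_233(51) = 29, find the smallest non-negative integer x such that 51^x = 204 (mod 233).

18

Successive powers of 51 modulo 233:
  51^0=1  51^1=51  51^2=38  51^3=74  51^4=46  51^5=16
  51^6=117  51^7=142  51^8=19  51^9=37  51^10=23  51^11=8
  51^12=175  51^13=71  51^14=126  51^15=135  51^16=128  51^17=4
  51^18=204
So 51^18 ≡ 204 (mod 233), giving x = 18.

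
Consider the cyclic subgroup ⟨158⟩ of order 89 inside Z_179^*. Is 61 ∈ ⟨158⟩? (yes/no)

61 ∈ ⟨158⟩ iff 61^89 ≡ 1 (mod 179), since |⟨158⟩| = 89.
61^89 mod 179 = 1.
Since 1 = 1, 61 lies in the subgroup.

yes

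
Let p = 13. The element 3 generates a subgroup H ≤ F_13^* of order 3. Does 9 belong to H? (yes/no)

yes

9 ∈ ⟨3⟩ iff 9^3 ≡ 1 (mod 13), since |⟨3⟩| = 3.
9^3 mod 13 = 1.
Since 1 = 1, 9 lies in the subgroup.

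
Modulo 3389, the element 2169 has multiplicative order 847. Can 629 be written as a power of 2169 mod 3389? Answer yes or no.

yes

629 ∈ ⟨2169⟩ iff 629^847 ≡ 1 (mod 3389), since |⟨2169⟩| = 847.
629^847 mod 3389 = 1.
Since 1 = 1, 629 lies in the subgroup.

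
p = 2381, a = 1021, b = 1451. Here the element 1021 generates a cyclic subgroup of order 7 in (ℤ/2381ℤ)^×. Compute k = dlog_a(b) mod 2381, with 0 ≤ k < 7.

Successive powers of 1021 modulo 2381:
  1021^0=1  1021^1=1021  1021^2=1944  1021^3=1451
So 1021^3 ≡ 1451 (mod 2381), giving k = 3.

3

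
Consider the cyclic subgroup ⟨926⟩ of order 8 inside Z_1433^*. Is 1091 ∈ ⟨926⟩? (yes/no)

1091 ∈ ⟨926⟩ iff 1091^8 ≡ 1 (mod 1433), since |⟨926⟩| = 8.
1091^8 mod 1433 = 1.
Since 1 = 1, 1091 lies in the subgroup.

yes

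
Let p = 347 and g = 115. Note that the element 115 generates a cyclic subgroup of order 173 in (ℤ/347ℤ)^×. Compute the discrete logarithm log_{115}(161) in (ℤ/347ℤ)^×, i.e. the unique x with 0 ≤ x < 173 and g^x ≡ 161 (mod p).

33

Baby-step giant-step with m = ceil(sqrt(173)) = 14.
Baby table (115^j mod 347 for j=0..13):
  0:1  1:115  2:39  3:321  4:133  5:27  6:329  7:12
  8:339  9:121  10:35  11:208  12:324  13:131
Giant step factor: 115^(-14) ≡ 147 (mod 347).
Scan 161·147^i mod 347 for i = 0, 1, …:
  i=0: 161   i=1: 71   i=2: 27
Match at i=2, j=5: x = 2·14 + 5 = 33.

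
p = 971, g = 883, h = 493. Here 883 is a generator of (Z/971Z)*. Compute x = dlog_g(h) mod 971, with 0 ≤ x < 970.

441

Baby-step giant-step with m = ceil(sqrt(970)) = 32.
Baby table (883^j mod 971 for j=0..31):
  0:1  1:883  2:947  3:170  4:576  5:775  6:741  7:820
  8:665  9:711  10:547  11:414  12:466  13:745  14:468  15:569
  16:420  17:909  18:601  19:517  20:141  21:215  22:500  23:666
  24:623  25:523  26:584  27:71  28:549  29:238  30:418  31:114
Giant step factor: 883^(-32) ≡ 389 (mod 971).
Scan 493·389^i mod 971 for i = 0, 1, …:
  i=0: 493   i=1: 490   i=2: 294   i=3: 759
  i=4: 67   i=5: 817   i=6: 296   i=7: 566
  i=8: 728   i=9: 631   i=10: 767   i=11: 266
  i=12: 548   i=13: 523
Match at i=13, j=25: x = 13·32 + 25 = 441.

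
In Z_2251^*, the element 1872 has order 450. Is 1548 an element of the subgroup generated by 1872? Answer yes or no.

yes

1548 ∈ ⟨1872⟩ iff 1548^450 ≡ 1 (mod 2251), since |⟨1872⟩| = 450.
1548^450 mod 2251 = 1.
Since 1 = 1, 1548 lies in the subgroup.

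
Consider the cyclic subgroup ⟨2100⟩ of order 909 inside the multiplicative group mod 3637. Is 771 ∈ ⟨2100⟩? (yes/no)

771 ∈ ⟨2100⟩ iff 771^909 ≡ 1 (mod 3637), since |⟨2100⟩| = 909.
771^909 mod 3637 = 2610.
Since 2610 ≠ 1, 771 does not lie in the subgroup.

no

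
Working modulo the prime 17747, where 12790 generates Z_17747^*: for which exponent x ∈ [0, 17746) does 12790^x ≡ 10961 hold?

3193

Baby-step giant-step with m = ceil(sqrt(17746)) = 134.
Baby table (12790^j mod 17747 for j=0..133):
  0:1  1:12790  2:10001  3:10161  4:15656  5:839  6:11622  7:14255
  8:6519  9:2604  10:11788  11:7755  12:16214  13:3365  14:1875  15:5053
  16:11043  17:9344  18:1462  19:11389  20:15681  21:1143  22:13189  23:2075
  24:7485  25:5832  26:639  27:9190  28:1719  29:15224  30:12623  31:3711
  32:8212  33:4734  34:12843  35:13485  36:7804  37:4032  38:14245  39:2848
  40:9076  41:16660  42:10918  43:7824  44:11374  45:1301  46:10851  47:2750
  48:15693  49:12647  50:8972  51:17525  52:140  53:15900  54:15874  55:2780
  56:8959  57:10978  58:12103  59:8036  60:7563  61:9620  62:17596  63:3133
  64:16091  65:9678  66:14042  67:15287  68:2031  69:12629  70:9463  71:14977
  72:12459  73:297  74:772  75:6548  76:827  77:118  78:725  79:8816
  80:9949  81:1720  82:10267  83:4877  84:13872  85:6121  86:5573  87:6718
  88:9993  89:14323  90:6636  91:8286  92:10603  93:7543  94:2278  95:12793
  96:12877  97:4670  98:10645  99:12313  100:14139  101:13627  102:13790  103:4414
  104:1853  105:7625  106:3985  107:16513  108:11970  109:10678  110:8455  111:6979
  112:11747  113:15775  114:14354  115:12692  116:16618  117:6148  118:13710  119:10540
  120:388  121:11107  122:11542  123:2634  124:5054  125:6086  126:1598  127:11623
  128:9298  129:16520  130:12765  131:9697  132:8594  133:10089
Giant step factor: 12790^(-134) ≡ 6987 (mod 17747).
Scan 10961·6987^i mod 17747 for i = 0, 1, …:
  i=0: 10961   i=1: 6202   i=2: 12947   i=3: 4230
  i=4: 6255   i=5: 10571   i=6: 14310   i=7: 15119
  i=8: 6309   i=9: 15182     …   i=22: 1017
  i=23: 6979
Match at i=23, j=111: x = 23·134 + 111 = 3193.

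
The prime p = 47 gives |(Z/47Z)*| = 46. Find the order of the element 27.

23

The order of 27 must divide p − 1 = 46 = 2 · 23.
Divisors: 1, 2, 23, 46.
Check each in increasing order: 27^1 ≡ 27;  27^2 ≡ 24;  27^23 ≡ 1.
Smallest exponent giving 1 is 23.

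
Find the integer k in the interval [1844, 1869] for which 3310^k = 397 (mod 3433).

1850

Compute 3310^1844 mod 3433 = 1597, then multiply by 3310 repeatedly:
  3310^1844=1597  3310^1845=2683  3310^1846=2992  3310^1847=2748  3310^1848=1863
  3310^1849=862  3310^1850=397
Found 397 at exponent 1850.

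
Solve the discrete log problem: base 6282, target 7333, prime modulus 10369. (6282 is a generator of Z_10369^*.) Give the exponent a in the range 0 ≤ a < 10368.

Baby-step giant-step with m = ceil(sqrt(10368)) = 102.
Baby table (6282^j mod 10369 for j=0..101):
  0:1  1:6282  2:9479  3:8280  4:4056  5:3159  6:8941  7:8858
  8:5902  9:7189  10:4303  11:9832  12:6860  13:956  14:1941  15:9787
  16:4133  17:9899  18:2625  19:3540  20:7144  21:1576  22:8406  23:7544
  24:5078  25:4952  26:1464  27:9914  28:3534  29:559  30:6916  31:202
  32:3946  33:6862  34:3151  35:161  36:5609  37:1876  38:5848  39:10138
  40:518  41:8579  42:5585  43:6643  44:6470  45:8429  46:6864  47:5346
  48:8750  49:1431  50:9988  51:1797  52:7282  53:7865  54:10014  55:9594
  56:4880  57:5396  58:1411  59:8776  60:9228  61:7586  62:9697  63:9048
  64:7047  65:3993  66:1415  67:2797  68:5668  69:9599  70:5183  71:946
  72:1335  73:8318  74:4285  75:446  76:2142  77:7451  78:1516  79:4770
  80:9099  81:5990  82:79  83:8935  84:2273  85:873  86:9354  87:705
  88:1247  89:5059  90:10022  91:8005  92:8129  93:9422  94:2752  95:2941
  96:8173  97:5867  98:5068  99:4346  100:10364  101:10066
Giant step factor: 6282^(-102) ≡ 1447 (mod 10369).
Scan 7333·1447^i mod 10369 for i = 0, 1, …:
  i=0: 7333   i=1: 3364   i=2: 4647   i=3: 5097
  i=4: 3000   i=5: 6758   i=6: 859   i=7: 9062
  i=8: 6298   i=9: 9224     …   i=70: 4983
  i=71: 3946
Match at i=71, j=32: a = 71·102 + 32 = 7274.

7274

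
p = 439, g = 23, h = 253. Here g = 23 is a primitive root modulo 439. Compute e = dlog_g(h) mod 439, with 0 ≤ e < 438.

77

Baby-step giant-step with m = ceil(sqrt(438)) = 21.
Baby table (23^j mod 439 for j=0..20):
  0:1  1:23  2:90  3:314  4:198  5:164  6:260  7:273
  8:133  9:425  10:117  11:57  12:433  13:301  14:338  15:311
  16:129  17:333  18:196  19:118  20:80
Giant step factor: 23^(-21) ≡ 277 (mod 439).
Scan 253·277^i mod 439 for i = 0, 1, …:
  i=0: 253   i=1: 280   i=2: 296   i=3: 338
Match at i=3, j=14: e = 3·21 + 14 = 77.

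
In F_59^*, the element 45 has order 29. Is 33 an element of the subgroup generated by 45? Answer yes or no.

33 ∈ ⟨45⟩ iff 33^29 ≡ 1 (mod 59), since |⟨45⟩| = 29.
33^29 mod 59 = 58.
Since 58 ≠ 1, 33 does not lie in the subgroup.

no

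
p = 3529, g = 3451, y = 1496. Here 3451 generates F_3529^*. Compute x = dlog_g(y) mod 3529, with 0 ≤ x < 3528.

2269

Baby-step giant-step with m = ceil(sqrt(3528)) = 60.
Baby table (3451^j mod 3529 for j=0..59):
  0:1  1:3451  2:2555  3:1863  4:2904  5:2873  6:1762  7:195
  8:2435  9:636  10:3327  11:1640  12:2653  13:1277  14:2735  15:1939
  16:505  17:2958  18:2190  19:2101  20:1985  21:446  22:502  23:3192
  24:1583  25:41  26:331  27:2414  28:2274  29:2607  30:1336  31:1662
  32:937  33:1023  34:1373  35:2305  36:189  37:2903  38:2951  39:2736
  40:1861  41:3060  42:1292  43:1565  44:1445  45:218  46:641  47:2937
  48:299  49:1381  50:1681  51:2984  52:162  53:1480  54:1017  55:1841
  56:1091  57:3127  58:3124  59:3358
Giant step factor: 3451^(-60) ≡ 2962 (mod 3529).
Scan 1496·2962^i mod 3529 for i = 0, 1, …:
  i=0: 1496   i=1: 2257   i=2: 1308   i=3: 2983
  i=4: 2559   i=5: 2995   i=6: 2813   i=7: 137
  i=8: 3488   i=9: 2073     …   i=36: 1927
  i=37: 1381
Match at i=37, j=49: x = 37·60 + 49 = 2269.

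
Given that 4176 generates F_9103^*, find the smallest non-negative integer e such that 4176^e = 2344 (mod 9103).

3593

Baby-step giant-step with m = ceil(sqrt(9102)) = 96.
Baby table (4176^j mod 9103 for j=0..95):
  0:1  1:4176  2:6731  3:7695  4:730  5:8078  6:7113  7:799
  8:4926  9:7299  10:3780  11:678  12:295  13:3015  14:1191  15:3378
  16:5981  17:7127  18:4645  19:8130  20:5793  21:4897  22:4534  23:8847
  24:5098  25:6434  26:5431  27:4283  28:7516  29:8775  30:4825  31:4261
  32:6674  33:6341  34:8492  35:6407  36:1915  37:4606  38:17  39:7271
  40:5191  41:3373  42:3307  43:781  44:2582  45:4480  46:1815  47:5744
  48:539  49:2423  50:5015  51:5740  52:2041  53:2808  54:1544  55:2820
  56:6141  57:1665  58:7451  59:1322  60:4254  61:4751  62:4739  63:142
  64:1297  65:9090  66:330  67:3527  68:98  69:8716  70:4222  71:7664
  72:7819  73:8786  74:5246  75:5478  76:289  77:5268  78:6320  79:2723
  80:1601  81:4174  82:7482  83:3336  84:3546  85:6618  86:60  87:4779
  88:3328  89:6550  90:7388  91:2221  92:8042  93:2425  94:4264  95:996
Giant step factor: 4176^(-96) ≡ 4898 (mod 9103).
Scan 2344·4898^i mod 9103 for i = 0, 1, …:
  i=0: 2344   i=1: 2029   i=2: 6669   i=3: 3198
  i=4: 6644   i=5: 8190   i=6: 6802   i=7: 8319
  i=8: 1434   i=9: 5319     …   i=36: 7589
  i=37: 3373
Match at i=37, j=41: e = 37·96 + 41 = 3593.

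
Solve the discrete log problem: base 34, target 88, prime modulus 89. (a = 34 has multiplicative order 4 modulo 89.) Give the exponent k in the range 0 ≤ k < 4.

Successive powers of 34 modulo 89:
  34^0=1  34^1=34  34^2=88
So 34^2 ≡ 88 (mod 89), giving k = 2.

2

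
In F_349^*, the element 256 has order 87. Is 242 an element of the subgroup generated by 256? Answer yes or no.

242 ∈ ⟨256⟩ iff 242^87 ≡ 1 (mod 349), since |⟨256⟩| = 87.
242^87 mod 349 = 136.
Since 136 ≠ 1, 242 does not lie in the subgroup.

no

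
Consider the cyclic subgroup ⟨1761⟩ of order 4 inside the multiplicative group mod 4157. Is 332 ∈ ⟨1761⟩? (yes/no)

332 ∈ ⟨1761⟩ iff 332^4 ≡ 1 (mod 4157), since |⟨1761⟩| = 4.
332^4 mod 4157 = 2993.
Since 2993 ≠ 1, 332 does not lie in the subgroup.

no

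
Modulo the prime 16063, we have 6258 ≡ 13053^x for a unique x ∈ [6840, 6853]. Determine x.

6845

Compute 13053^6840 mod 16063 = 6443, then multiply by 13053 repeatedly:
  13053^6840=6443  13053^6841=10674  13053^6842=13323  13053^6843=7081  13053^6844=1791
  13053^6845=6258
Found 6258 at exponent 6845.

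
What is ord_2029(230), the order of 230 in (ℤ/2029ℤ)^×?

The order of 230 must divide p − 1 = 2028 = 2^2 · 3 · 13^2.
Divisors: 1, 2, 3, 4, 6, 12, 13, 26, 39, 52, 78, 156, 169, 338, 507, 676, 1014, 2028.
Check each in increasing order: 230^1 ≡ 230;  230^2 ≡ 146;  230^3 ≡ 1116;  230^4 ≡ 1026;  230^6 ≡ 1679;  230^12 ≡ 760;  230^13 ≡ 306;  230^26 ≡ 302;  230^39 ≡ 1107;  230^52 ≡ 1928;  230^78 ≡ 1962;  230^156 ≡ 431;  230^169 ≡ 1.
Smallest exponent giving 1 is 169.

169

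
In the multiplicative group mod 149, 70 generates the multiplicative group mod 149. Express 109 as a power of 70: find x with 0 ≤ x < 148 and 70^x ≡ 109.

99

Baby-step giant-step with m = ceil(sqrt(148)) = 13.
Baby table (70^j mod 149 for j=0..12):
  0:1  1:70  2:132  3:2  4:140  5:115  6:4  7:131
  8:81  9:8  10:113  11:13  12:16
Giant step factor: 70^(-13) ≡ 60 (mod 149).
Scan 109·60^i mod 149 for i = 0, 1, …:
  i=0: 109   i=1: 133   i=2: 83   i=3: 63
  i=4: 55   i=5: 22   i=6: 128   i=7: 81
Match at i=7, j=8: x = 7·13 + 8 = 99.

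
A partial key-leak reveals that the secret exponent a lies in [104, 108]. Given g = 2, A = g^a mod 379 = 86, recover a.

108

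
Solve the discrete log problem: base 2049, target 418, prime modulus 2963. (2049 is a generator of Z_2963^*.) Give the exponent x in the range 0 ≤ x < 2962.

1684

Baby-step giant-step with m = ceil(sqrt(2962)) = 55.
Baby table (2049^j mod 2963 for j=0..54):
  0:1  1:2049  2:2793  3:1304  4:2233  5:545  6:2617  7:2166
  8:2523  9:2155  10:725  11:1062  12:1196  13:203  14:1127  15:1046
  16:1005  17:2923  18:1004  19:874  20:1174  21:2533  22:1904  23:1988
  24:2250  25:2785  26:2690  27:630  28:1965  29:2531  30:769  31:2328
  32:2605  33:1282  34:1600  35:1322  36:596  37:448  38:2385  39:878
  40:481  41:1853  42:1194  43:2031  44:1467  45:1401  46:2465  47:1833
  48:1696  49:2468  50:2054  51:1186  52:454  53:2827  54:2821
Giant step factor: 2049^(-55) ≡ 827 (mod 2963).
Scan 418·827^i mod 2963 for i = 0, 1, …:
  i=0: 418   i=1: 1978   i=2: 230   i=3: 578
  i=4: 963   i=5: 2317   i=6: 2061   i=7: 722
  i=8: 1531   i=9: 936     …   i=29: 1908
  i=30: 1600
Match at i=30, j=34: x = 30·55 + 34 = 1684.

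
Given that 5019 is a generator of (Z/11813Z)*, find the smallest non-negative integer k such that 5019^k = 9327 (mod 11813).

Baby-step giant-step with m = ceil(sqrt(11812)) = 109.
Baby table (5019^j mod 11813 for j=0..108):
  0:1  1:5019  2:5045  3:5596  4:6823  5:10563  6:10766  7:1892
  8:10109  9:236  10:3184  11:9320  12:9413  13:3660  14:325  15:981
  16:9431  17:11311  18:8444  19:7205  20:2302  21:624  22:1411  23:5822
  24:7069  25:4872  26:11471  27:8200  28:11121  29:11687  30:5508  31:2232
  32:3684  33:2651  34:3931  35:1979  36:9681  37:2070  38:5703  39:458
  40:6980  41:7075  42:11360  43:6302  44:6337  45:4807  46:4187  47:11039
  48:1771  49:5273  50:4067  51:11222  52:10647  53:7094  54:404  55:7653
  56:6344  57:4501  58:4063  59:2959  60:2280  61:8336  62:8551  63:840
  64:10532  65:8746  66:10879  67:2015  68:1357  69:6495  70:6338  71:9826
  72:9232  73:4822  74:8594  75:4023  76:3020  77:1301  78:8943  79:7330
  80:3588  81:5160  82:3944  83:8161  84:4388  85:3940  86:11711  87:7834
  88:5182  89:8045  90:1021  91:9370  92:477  93:7837  94:8426  95:11367
  96:5996  97:6213  98:8540  99:4696  100:2289  101:6255  102:6704  103:3952
  104:1061  105:9309  106:1456  107:7230  108:9647
Giant step factor: 5019^(-109) ≡ 4183 (mod 11813).
Scan 9327·4183^i mod 11813 for i = 0, 1, …:
  i=0: 9327   i=1: 8315   i=2: 4173   i=3: 7858
  i=4: 6248   i=5: 5028   i=6: 4984   i=7: 9940
  i=8: 9073   i=9: 9003     …   i=17: 1113
  i=18: 1357
Match at i=18, j=68: k = 18·109 + 68 = 2030.

2030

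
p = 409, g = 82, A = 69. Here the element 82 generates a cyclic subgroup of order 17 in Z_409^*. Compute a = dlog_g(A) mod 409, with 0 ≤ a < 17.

6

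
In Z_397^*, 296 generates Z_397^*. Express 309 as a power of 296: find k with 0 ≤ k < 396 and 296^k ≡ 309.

Baby-step giant-step with m = ceil(sqrt(396)) = 20.
Baby table (296^j mod 397 for j=0..19):
  0:1  1:296  2:276  3:311  4:349  5:84  6:250  7:158
  8:319  9:335  10:307  11:356  12:171  13:197  14:350  15:380
  16:129  17:72  18:271  19:22
Giant step factor: 296^(-20) ≡ 67 (mod 397).
Scan 309·67^i mod 397 for i = 0, 1, …:
  i=0: 309   i=1: 59   i=2: 380
Match at i=2, j=15: k = 2·20 + 15 = 55.

55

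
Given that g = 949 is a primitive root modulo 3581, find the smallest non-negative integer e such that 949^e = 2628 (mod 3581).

3068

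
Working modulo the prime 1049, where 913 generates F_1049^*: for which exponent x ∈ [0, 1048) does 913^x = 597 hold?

Baby-step giant-step with m = ceil(sqrt(1048)) = 33.
Baby table (913^j mod 1049 for j=0..32):
  0:1  1:913  2:663  3:46  4:38  5:77  6:18  7:699
  8:395  9:828  10:684  11:337  12:324  13:1043  14:816  15:218
  16:773  17:821  18:587  19:941  20:2  21:777  22:277  23:92
  24:76  25:154  26:36  27:349  28:790  29:607  30:319  31:674
  32:648
Giant step factor: 913^(-33) ≡ 437 (mod 1049).
Scan 597·437^i mod 1049 for i = 0, 1, …:
  i=0: 597   i=1: 737   i=2: 26   i=3: 872
  i=4: 277
Match at i=4, j=22: x = 4·33 + 22 = 154.

154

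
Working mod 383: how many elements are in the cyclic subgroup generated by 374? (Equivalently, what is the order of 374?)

The order of 374 must divide p − 1 = 382 = 2 · 191.
Divisors: 1, 2, 191, 382.
Check each in increasing order: 374^1 ≡ 374;  374^2 ≡ 81;  374^191 ≡ 382;  374^382 ≡ 1.
Smallest exponent giving 1 is 382.

382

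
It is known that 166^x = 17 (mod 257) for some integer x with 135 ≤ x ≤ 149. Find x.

Compute 166^135 mod 257 = 45, then multiply by 166 repeatedly:
  166^135=45  166^136=17
Found 17 at exponent 136.

136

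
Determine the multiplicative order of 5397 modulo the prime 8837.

4418

The order of 5397 must divide p − 1 = 8836 = 2^2 · 47^2.
Divisors: 1, 2, 4, 47, 94, 188, 2209, 4418, 8836.
Check each in increasing order: 5397^1 ≡ 5397;  5397^2 ≡ 857;  5397^4 ≡ 978;  5397^47 ≡ 4849;  5397^94 ≡ 6381;  5397^188 ≡ 5102;  5397^2209 ≡ 8836;  5397^4418 ≡ 1.
Smallest exponent giving 1 is 4418.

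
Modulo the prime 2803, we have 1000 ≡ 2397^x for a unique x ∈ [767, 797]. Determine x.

Compute 2397^767 mod 2803 = 108, then multiply by 2397 repeatedly:
  2397^767=108  2397^768=1000
Found 1000 at exponent 768.

768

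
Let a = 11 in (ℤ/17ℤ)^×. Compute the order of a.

The order of 11 must divide p − 1 = 16 = 2^4.
Divisors: 1, 2, 4, 8, 16.
Check each in increasing order: 11^1 ≡ 11;  11^2 ≡ 2;  11^4 ≡ 4;  11^8 ≡ 16;  11^16 ≡ 1.
Smallest exponent giving 1 is 16.

16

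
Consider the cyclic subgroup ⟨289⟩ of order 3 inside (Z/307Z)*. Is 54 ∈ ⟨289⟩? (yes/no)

no

⟨289⟩ has order 3; its elements mod 307 are {1, 17, 289}.
54 is not in this set.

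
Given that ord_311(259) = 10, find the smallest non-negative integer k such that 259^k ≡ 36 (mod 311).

8

Successive powers of 259 modulo 311:
  259^0=1  259^1=259  259^2=216  259^3=275  259^4=6  259^5=310
  259^6=52  259^7=95  259^8=36
So 259^8 ≡ 36 (mod 311), giving k = 8.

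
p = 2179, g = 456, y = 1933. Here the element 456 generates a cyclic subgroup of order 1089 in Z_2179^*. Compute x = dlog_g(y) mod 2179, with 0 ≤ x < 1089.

Baby-step giant-step with m = ceil(sqrt(1089)) = 33.
Baby table (456^j mod 2179 for j=0..32):
  0:1  1:456  2:931  3:1810  4:1698  5:743  6:1063  7:990
  8:387  9:2152  10:762  11:1011  12:1247  13:2092  14:1729  15:1805
  16:1597  17:446  18:729  19:1216  20:1030  21:1195  22:170  23:1255
  24:1382  25:461  26:1032  27:2107  28:2032  29:517  30:420  31:1947
  32:979
Giant step factor: 456^(-33) ≡ 595 (mod 2179).
Scan 1933·595^i mod 2179 for i = 0, 1, …:
  i=0: 1933   i=1: 1802   i=2: 122   i=3: 683
  i=4: 1091   i=5: 1982   i=6: 451   i=7: 328
  i=8: 1229   i=9: 1290     …   i=17: 730
  i=18: 729
Match at i=18, j=18: x = 18·33 + 18 = 612.

612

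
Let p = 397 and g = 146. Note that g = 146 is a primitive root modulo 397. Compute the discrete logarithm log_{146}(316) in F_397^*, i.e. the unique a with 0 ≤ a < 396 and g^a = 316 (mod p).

370

Baby-step giant-step with m = ceil(sqrt(396)) = 20.
Baby table (146^j mod 397 for j=0..19):
  0:1  1:146  2:275  3:53  4:195  5:283  6:30  7:13
  8:310  9:2  10:292  11:153  12:106  13:390  14:169  15:60
  16:26  17:223  18:4  19:187
Giant step factor: 146^(-20) ≡ 349 (mod 397).
Scan 316·349^i mod 397 for i = 0, 1, …:
  i=0: 316   i=1: 315   i=2: 363   i=3: 44
  i=4: 270   i=5: 141   i=6: 378   i=7: 118
  i=8: 291   i=9: 324     …   i=17: 27
  i=18: 292
Match at i=18, j=10: a = 18·20 + 10 = 370.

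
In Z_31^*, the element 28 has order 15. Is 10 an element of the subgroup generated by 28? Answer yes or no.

yes

⟨28⟩ has order 15; its elements mod 31 are {1, 2, 4, 5, 7, 8, 9, 10, 14, 16, 18, 19, 20, 25, 28}.
10 is in this set.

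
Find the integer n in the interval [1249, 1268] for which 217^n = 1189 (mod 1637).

1263

Compute 217^1249 mod 1637 = 1199, then multiply by 217 repeatedly:
  217^1249=1199  217^1250=1537  217^1251=1218  217^1252=749  217^1253=470
  217^1254=496  217^1255=1227  217^1256=1065  217^1257=288  217^1258=290
  217^1259=724  217^1260=1593  217^1261=274  217^1262=526  217^1263=1189
Found 1189 at exponent 1263.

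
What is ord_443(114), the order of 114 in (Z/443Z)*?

221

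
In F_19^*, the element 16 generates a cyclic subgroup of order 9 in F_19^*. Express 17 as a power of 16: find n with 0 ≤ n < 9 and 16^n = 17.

Successive powers of 16 modulo 19:
  16^0=1  16^1=16  16^2=9  16^3=11  16^4=5  16^5=4
  16^6=7  16^7=17
So 16^7 ≡ 17 (mod 19), giving n = 7.

7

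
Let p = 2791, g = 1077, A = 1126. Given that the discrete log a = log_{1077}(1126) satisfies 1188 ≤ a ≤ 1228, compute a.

1205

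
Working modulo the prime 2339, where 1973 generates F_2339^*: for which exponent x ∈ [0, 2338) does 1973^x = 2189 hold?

726

Baby-step giant-step with m = ceil(sqrt(2338)) = 49.
Baby table (1973^j mod 2339 for j=0..48):
  0:1  1:1973  2:633  3:2222  4:720  5:787  6:1994  7:2303
  8:1481  9:602  10:1873  11:2148  12:2075  13:725  14:1296  15:481
  16:1718  17:403  18:2198  19:148  20:1968  21:124  22:1396  23:1305
  24:1865  25:398  26:1689  27:1661  28:214  29:1202  30:2139  31:691
  32:2045  33:10  34:1018  35:1652  36:1169  37:183  38:853  39:1228
  40:1979  41:776  42:1342  43:18  44:429  45:2038  46:233  47:1265
  48:132
Giant step factor: 1973^(-49) ≡ 542 (mod 2339).
Scan 2189·542^i mod 2339 for i = 0, 1, …:
  i=0: 2189   i=1: 565   i=2: 2160   i=3: 1220
  i=4: 1642   i=5: 1144   i=6: 213   i=7: 835
  i=8: 1143   i=9: 2010     …   i=13: 1855
  i=14: 1979
Match at i=14, j=40: x = 14·49 + 40 = 726.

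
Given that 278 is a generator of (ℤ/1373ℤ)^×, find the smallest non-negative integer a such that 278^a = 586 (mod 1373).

1036

Baby-step giant-step with m = ceil(sqrt(1372)) = 38.
Baby table (278^j mod 1373 for j=0..37):
  0:1  1:278  2:396  3:248  4:294  5:725  6:1092  7:143
  8:1310  9:335  10:1139  11:852  12:700  13:1007  14:1227  15:602
  16:1223  17:863  18:1012  19:1244  20:1209  21:1090  22:960  23:518
  24:1212  25:551  26:775  27:1262  28:721  29:1353  30:1305  31:318
  32:532  33:985  34:603  35:128  36:1259  37:1260
Giant step factor: 278^(-38) ≡ 233 (mod 1373).
Scan 586·233^i mod 1373 for i = 0, 1, …:
  i=0: 586   i=1: 611   i=2: 944   i=3: 272
  i=4: 218   i=5: 1366   i=6: 1115   i=7: 298
  i=8: 784   i=9: 63     …   i=26: 1207
  i=27: 1139
Match at i=27, j=10: a = 27·38 + 10 = 1036.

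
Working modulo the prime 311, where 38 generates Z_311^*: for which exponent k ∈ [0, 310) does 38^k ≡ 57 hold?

Baby-step giant-step with m = ceil(sqrt(310)) = 18.
Baby table (38^j mod 311 for j=0..17):
  0:1  1:38  2:200  3:136  4:192  5:143  6:147  7:299
  8:166  9:88  10:234  11:184  12:150  13:102  14:144  15:185
  16:188  17:302
Giant step factor: 38^(-18) ≡ 10 (mod 311).
Scan 57·10^i mod 311 for i = 0, 1, …:
  i=0: 57   i=1: 259   i=2: 102
Match at i=2, j=13: k = 2·18 + 13 = 49.

49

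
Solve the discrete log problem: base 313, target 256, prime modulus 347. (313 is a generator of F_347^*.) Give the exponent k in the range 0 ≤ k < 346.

158

Baby-step giant-step with m = ceil(sqrt(346)) = 19.
Baby table (313^j mod 347 for j=0..18):
  0:1  1:313  2:115  3:254  4:39  5:62  6:321  7:190
  8:133  9:336  10:27  11:123  12:329  13:265  14:12  15:286
  16:339  17:272  18:121
Giant step factor: 313^(-19) ≡ 118 (mod 347).
Scan 256·118^i mod 347 for i = 0, 1, …:
  i=0: 256   i=1: 19   i=2: 160   i=3: 142
  i=4: 100   i=5: 2   i=6: 236   i=7: 88
  i=8: 321
Match at i=8, j=6: k = 8·19 + 6 = 158.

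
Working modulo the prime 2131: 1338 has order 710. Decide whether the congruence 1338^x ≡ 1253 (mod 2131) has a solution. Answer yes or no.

1253 ∈ ⟨1338⟩ iff 1253^710 ≡ 1 (mod 2131), since |⟨1338⟩| = 710.
1253^710 mod 2131 = 1662.
Since 1662 ≠ 1, 1253 does not lie in the subgroup.

no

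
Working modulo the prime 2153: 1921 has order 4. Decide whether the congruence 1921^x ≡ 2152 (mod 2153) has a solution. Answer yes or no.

yes

⟨1921⟩ has order 4; its elements mod 2153 are {1, 232, 1921, 2152}.
2152 is in this set.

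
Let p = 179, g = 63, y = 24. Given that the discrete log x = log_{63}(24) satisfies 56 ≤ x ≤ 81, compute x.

61

Compute 63^56 mod 179 = 101, then multiply by 63 repeatedly:
  63^56=101  63^57=98  63^58=88  63^59=174  63^60=43
  63^61=24
Found 24 at exponent 61.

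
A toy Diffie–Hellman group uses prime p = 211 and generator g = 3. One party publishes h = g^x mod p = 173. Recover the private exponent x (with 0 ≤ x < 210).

Baby-step giant-step with m = ceil(sqrt(210)) = 15.
Baby table (3^j mod 211 for j=0..14):
  0:1  1:3  2:9  3:27  4:81  5:32  6:96  7:77
  8:20  9:60  10:180  11:118  12:143  13:7  14:21
Giant step factor: 3^(-15) ≡ 67 (mod 211).
Scan 173·67^i mod 211 for i = 0, 1, …:
  i=0: 173   i=1: 197   i=2: 117   i=3: 32
Match at i=3, j=5: x = 3·15 + 5 = 50.

50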